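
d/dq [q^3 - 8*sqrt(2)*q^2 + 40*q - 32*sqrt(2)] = 3*q^2 - 16*sqrt(2)*q + 40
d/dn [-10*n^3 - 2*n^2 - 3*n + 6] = -30*n^2 - 4*n - 3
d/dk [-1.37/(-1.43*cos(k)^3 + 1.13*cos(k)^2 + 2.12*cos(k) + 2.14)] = (5.8773*cos(k)^2 - 3.0962*cos(k) - 2.9044)*sin(k)/(-1.43*cos(k)^3 + 1.13*cos(k)^2 + 2.12*cos(k) + 2.14)^2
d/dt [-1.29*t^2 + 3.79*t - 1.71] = 3.79 - 2.58*t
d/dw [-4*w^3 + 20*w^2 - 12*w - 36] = -12*w^2 + 40*w - 12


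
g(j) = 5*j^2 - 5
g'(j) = 10*j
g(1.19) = 2.08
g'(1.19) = 11.90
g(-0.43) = -4.08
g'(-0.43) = -4.30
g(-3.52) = 56.95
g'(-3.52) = -35.20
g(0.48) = -3.85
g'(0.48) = 4.80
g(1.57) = 7.32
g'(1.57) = 15.70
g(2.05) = 16.01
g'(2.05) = 20.50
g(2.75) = 32.81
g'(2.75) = 27.50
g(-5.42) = 141.88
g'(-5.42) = -54.20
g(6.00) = 175.00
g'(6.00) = 60.00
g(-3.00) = 40.00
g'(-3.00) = -30.00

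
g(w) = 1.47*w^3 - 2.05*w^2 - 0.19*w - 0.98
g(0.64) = -1.56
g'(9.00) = 320.12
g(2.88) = 16.58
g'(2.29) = 13.55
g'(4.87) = 84.43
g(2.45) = 7.87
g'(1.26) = 1.65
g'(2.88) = 24.58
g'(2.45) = 16.24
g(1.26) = -1.53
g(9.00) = 902.89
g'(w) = 4.41*w^2 - 4.1*w - 0.19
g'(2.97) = 26.53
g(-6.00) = -391.16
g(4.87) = 119.26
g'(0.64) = -1.01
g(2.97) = 18.88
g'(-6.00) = 183.17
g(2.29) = 5.49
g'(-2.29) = 32.33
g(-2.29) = -28.95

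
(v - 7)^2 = v^2 - 14*v + 49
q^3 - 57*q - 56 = (q - 8)*(q + 1)*(q + 7)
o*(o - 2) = o^2 - 2*o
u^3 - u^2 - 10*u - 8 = (u - 4)*(u + 1)*(u + 2)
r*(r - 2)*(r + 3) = r^3 + r^2 - 6*r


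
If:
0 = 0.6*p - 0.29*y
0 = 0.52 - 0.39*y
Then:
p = 0.64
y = 1.33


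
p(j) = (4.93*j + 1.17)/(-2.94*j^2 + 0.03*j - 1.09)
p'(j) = (4.93*j + 1.17)*(5.88*j - 0.03)/(-2.94*j^2 + 0.03*j - 1.09)^2 + 4.93/(-2.94*j^2 + 0.03*j - 1.09)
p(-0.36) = 0.41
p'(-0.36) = -2.74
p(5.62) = -0.31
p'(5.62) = 0.06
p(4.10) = -0.42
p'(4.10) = 0.10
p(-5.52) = 0.29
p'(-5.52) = 0.05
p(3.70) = -0.47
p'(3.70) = 0.13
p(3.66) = -0.48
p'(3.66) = 0.13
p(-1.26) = 0.87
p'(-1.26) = 0.27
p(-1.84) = 0.71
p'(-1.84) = 0.25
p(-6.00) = 0.27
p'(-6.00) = 0.04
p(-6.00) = 0.27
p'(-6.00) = 0.04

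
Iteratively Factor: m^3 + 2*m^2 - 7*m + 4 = (m - 1)*(m^2 + 3*m - 4) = (m - 1)^2*(m + 4)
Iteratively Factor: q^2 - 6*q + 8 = (q - 4)*(q - 2)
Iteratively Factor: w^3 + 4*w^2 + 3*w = (w)*(w^2 + 4*w + 3) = w*(w + 3)*(w + 1)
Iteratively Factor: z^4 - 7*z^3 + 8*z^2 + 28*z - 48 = (z - 2)*(z^3 - 5*z^2 - 2*z + 24) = (z - 2)*(z + 2)*(z^2 - 7*z + 12) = (z - 4)*(z - 2)*(z + 2)*(z - 3)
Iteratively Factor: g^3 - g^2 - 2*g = (g)*(g^2 - g - 2) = g*(g - 2)*(g + 1)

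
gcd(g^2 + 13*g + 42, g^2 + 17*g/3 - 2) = g + 6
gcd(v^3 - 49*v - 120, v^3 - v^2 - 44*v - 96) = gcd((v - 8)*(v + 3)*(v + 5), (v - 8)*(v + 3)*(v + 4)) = v^2 - 5*v - 24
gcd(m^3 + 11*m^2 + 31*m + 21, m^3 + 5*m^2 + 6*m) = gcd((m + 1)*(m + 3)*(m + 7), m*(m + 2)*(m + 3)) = m + 3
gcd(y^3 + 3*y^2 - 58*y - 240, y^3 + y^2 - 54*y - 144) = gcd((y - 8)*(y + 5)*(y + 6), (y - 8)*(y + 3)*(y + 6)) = y^2 - 2*y - 48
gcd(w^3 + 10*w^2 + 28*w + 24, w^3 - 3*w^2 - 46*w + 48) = w + 6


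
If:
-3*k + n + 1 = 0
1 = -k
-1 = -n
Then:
No Solution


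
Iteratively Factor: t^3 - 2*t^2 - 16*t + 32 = (t + 4)*(t^2 - 6*t + 8) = (t - 4)*(t + 4)*(t - 2)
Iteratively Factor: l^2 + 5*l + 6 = (l + 3)*(l + 2)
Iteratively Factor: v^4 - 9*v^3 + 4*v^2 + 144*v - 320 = (v + 4)*(v^3 - 13*v^2 + 56*v - 80) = (v - 4)*(v + 4)*(v^2 - 9*v + 20) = (v - 5)*(v - 4)*(v + 4)*(v - 4)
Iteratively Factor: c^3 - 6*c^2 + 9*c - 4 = (c - 4)*(c^2 - 2*c + 1) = (c - 4)*(c - 1)*(c - 1)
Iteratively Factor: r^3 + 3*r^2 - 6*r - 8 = (r + 4)*(r^2 - r - 2) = (r + 1)*(r + 4)*(r - 2)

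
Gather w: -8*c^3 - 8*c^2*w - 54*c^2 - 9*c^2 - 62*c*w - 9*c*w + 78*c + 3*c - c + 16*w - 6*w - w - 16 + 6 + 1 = -8*c^3 - 63*c^2 + 80*c + w*(-8*c^2 - 71*c + 9) - 9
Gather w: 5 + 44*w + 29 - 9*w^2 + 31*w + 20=-9*w^2 + 75*w + 54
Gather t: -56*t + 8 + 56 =64 - 56*t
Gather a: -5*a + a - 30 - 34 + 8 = -4*a - 56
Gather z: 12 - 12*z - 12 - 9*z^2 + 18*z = -9*z^2 + 6*z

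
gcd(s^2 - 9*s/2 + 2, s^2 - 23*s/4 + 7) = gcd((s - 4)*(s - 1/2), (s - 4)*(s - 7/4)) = s - 4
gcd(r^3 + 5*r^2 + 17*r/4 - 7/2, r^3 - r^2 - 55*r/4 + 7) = r^2 + 3*r - 7/4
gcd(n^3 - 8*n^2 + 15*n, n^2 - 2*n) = n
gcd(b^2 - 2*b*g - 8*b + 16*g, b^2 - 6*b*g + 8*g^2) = b - 2*g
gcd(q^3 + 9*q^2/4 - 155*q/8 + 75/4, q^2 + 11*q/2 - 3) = q + 6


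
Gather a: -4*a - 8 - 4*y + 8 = -4*a - 4*y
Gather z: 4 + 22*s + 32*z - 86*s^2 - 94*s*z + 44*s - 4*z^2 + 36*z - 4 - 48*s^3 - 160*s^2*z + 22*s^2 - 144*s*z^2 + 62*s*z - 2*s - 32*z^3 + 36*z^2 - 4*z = -48*s^3 - 64*s^2 + 64*s - 32*z^3 + z^2*(32 - 144*s) + z*(-160*s^2 - 32*s + 64)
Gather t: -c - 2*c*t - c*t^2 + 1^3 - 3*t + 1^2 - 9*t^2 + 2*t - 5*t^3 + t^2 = -c - 5*t^3 + t^2*(-c - 8) + t*(-2*c - 1) + 2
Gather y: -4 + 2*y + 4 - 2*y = 0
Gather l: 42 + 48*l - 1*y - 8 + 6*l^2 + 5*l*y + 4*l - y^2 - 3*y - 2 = 6*l^2 + l*(5*y + 52) - y^2 - 4*y + 32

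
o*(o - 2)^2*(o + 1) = o^4 - 3*o^3 + 4*o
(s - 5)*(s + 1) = s^2 - 4*s - 5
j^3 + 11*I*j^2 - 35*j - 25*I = (j + I)*(j + 5*I)^2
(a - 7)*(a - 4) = a^2 - 11*a + 28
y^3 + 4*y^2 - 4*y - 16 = (y - 2)*(y + 2)*(y + 4)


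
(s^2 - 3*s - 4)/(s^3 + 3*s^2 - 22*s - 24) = 1/(s + 6)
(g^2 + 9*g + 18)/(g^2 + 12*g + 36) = (g + 3)/(g + 6)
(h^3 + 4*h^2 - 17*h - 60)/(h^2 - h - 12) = h + 5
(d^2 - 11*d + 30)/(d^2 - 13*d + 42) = (d - 5)/(d - 7)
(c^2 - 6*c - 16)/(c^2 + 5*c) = (c^2 - 6*c - 16)/(c*(c + 5))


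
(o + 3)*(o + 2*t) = o^2 + 2*o*t + 3*o + 6*t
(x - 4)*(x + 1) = x^2 - 3*x - 4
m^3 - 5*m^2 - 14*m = m*(m - 7)*(m + 2)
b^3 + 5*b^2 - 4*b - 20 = (b - 2)*(b + 2)*(b + 5)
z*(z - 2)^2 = z^3 - 4*z^2 + 4*z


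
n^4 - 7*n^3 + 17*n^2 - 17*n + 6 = (n - 3)*(n - 2)*(n - 1)^2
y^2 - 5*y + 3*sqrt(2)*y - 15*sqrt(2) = (y - 5)*(y + 3*sqrt(2))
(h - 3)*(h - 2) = h^2 - 5*h + 6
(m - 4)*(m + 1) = m^2 - 3*m - 4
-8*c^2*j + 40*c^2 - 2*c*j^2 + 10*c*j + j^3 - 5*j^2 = (-4*c + j)*(2*c + j)*(j - 5)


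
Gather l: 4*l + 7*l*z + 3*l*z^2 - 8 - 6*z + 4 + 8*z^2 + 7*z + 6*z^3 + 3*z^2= l*(3*z^2 + 7*z + 4) + 6*z^3 + 11*z^2 + z - 4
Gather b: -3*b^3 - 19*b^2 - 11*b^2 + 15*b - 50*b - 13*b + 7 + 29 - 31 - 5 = -3*b^3 - 30*b^2 - 48*b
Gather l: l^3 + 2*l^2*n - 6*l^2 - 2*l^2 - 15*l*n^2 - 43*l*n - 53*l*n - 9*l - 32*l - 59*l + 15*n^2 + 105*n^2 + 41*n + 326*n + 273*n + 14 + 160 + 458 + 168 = l^3 + l^2*(2*n - 8) + l*(-15*n^2 - 96*n - 100) + 120*n^2 + 640*n + 800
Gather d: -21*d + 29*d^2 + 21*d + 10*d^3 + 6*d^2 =10*d^3 + 35*d^2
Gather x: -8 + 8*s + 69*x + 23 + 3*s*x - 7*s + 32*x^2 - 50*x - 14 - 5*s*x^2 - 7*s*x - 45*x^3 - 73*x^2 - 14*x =s - 45*x^3 + x^2*(-5*s - 41) + x*(5 - 4*s) + 1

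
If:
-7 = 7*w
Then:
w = -1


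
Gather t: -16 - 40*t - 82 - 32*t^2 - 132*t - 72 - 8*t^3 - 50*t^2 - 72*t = -8*t^3 - 82*t^2 - 244*t - 170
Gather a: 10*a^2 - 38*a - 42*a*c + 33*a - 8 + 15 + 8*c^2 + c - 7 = 10*a^2 + a*(-42*c - 5) + 8*c^2 + c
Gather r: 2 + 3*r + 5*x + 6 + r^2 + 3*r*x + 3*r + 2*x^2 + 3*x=r^2 + r*(3*x + 6) + 2*x^2 + 8*x + 8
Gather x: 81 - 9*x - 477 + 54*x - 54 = 45*x - 450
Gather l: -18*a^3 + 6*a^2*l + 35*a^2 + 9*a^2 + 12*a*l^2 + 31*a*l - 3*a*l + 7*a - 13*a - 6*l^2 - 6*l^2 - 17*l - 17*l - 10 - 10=-18*a^3 + 44*a^2 - 6*a + l^2*(12*a - 12) + l*(6*a^2 + 28*a - 34) - 20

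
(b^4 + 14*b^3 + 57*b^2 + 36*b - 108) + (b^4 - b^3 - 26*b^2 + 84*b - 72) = 2*b^4 + 13*b^3 + 31*b^2 + 120*b - 180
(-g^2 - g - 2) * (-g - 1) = g^3 + 2*g^2 + 3*g + 2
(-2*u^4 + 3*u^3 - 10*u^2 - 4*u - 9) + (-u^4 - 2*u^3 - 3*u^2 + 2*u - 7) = -3*u^4 + u^3 - 13*u^2 - 2*u - 16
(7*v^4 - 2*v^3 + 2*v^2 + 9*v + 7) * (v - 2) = 7*v^5 - 16*v^4 + 6*v^3 + 5*v^2 - 11*v - 14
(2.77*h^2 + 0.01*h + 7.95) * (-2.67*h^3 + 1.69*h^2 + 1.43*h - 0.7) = -7.3959*h^5 + 4.6546*h^4 - 17.2485*h^3 + 11.5108*h^2 + 11.3615*h - 5.565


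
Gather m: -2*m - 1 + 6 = 5 - 2*m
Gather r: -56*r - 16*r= -72*r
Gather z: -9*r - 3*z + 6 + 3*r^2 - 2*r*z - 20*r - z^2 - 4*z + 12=3*r^2 - 29*r - z^2 + z*(-2*r - 7) + 18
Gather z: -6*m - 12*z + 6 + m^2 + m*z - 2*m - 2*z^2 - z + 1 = m^2 - 8*m - 2*z^2 + z*(m - 13) + 7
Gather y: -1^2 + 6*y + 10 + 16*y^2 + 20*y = 16*y^2 + 26*y + 9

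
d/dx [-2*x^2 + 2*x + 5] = 2 - 4*x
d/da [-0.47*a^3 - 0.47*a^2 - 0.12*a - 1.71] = -1.41*a^2 - 0.94*a - 0.12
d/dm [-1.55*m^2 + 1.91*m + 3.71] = 1.91 - 3.1*m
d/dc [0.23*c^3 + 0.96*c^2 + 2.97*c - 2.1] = 0.69*c^2 + 1.92*c + 2.97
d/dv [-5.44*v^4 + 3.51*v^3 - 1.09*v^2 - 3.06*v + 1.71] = -21.76*v^3 + 10.53*v^2 - 2.18*v - 3.06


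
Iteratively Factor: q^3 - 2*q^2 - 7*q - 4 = (q - 4)*(q^2 + 2*q + 1) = (q - 4)*(q + 1)*(q + 1)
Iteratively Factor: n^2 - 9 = (n + 3)*(n - 3)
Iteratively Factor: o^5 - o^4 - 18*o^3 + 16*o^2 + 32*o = (o - 2)*(o^4 + o^3 - 16*o^2 - 16*o) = (o - 2)*(o + 1)*(o^3 - 16*o) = o*(o - 2)*(o + 1)*(o^2 - 16) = o*(o - 2)*(o + 1)*(o + 4)*(o - 4)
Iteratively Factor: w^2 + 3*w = (w + 3)*(w)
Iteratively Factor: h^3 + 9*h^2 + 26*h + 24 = (h + 2)*(h^2 + 7*h + 12) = (h + 2)*(h + 3)*(h + 4)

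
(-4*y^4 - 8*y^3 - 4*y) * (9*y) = -36*y^5 - 72*y^4 - 36*y^2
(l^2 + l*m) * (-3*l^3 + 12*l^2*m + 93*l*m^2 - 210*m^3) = -3*l^5 + 9*l^4*m + 105*l^3*m^2 - 117*l^2*m^3 - 210*l*m^4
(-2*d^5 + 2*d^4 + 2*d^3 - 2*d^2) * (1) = -2*d^5 + 2*d^4 + 2*d^3 - 2*d^2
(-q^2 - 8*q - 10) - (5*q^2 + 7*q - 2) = -6*q^2 - 15*q - 8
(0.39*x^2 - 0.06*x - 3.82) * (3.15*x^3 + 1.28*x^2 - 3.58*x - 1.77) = 1.2285*x^5 + 0.3102*x^4 - 13.506*x^3 - 5.3651*x^2 + 13.7818*x + 6.7614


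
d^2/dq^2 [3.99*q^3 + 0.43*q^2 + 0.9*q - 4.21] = 23.94*q + 0.86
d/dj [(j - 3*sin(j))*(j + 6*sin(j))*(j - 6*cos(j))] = 6*j^2*sin(j) + 3*j^2*cos(j) + 3*j^2 + 6*j*sin(j) - 18*sqrt(2)*j*sin(2*j + pi/4) - 12*j*cos(j) - 27*sin(j) + 81*sin(3*j) + 9*sqrt(2)*cos(2*j + pi/4) - 9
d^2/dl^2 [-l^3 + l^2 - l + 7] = 2 - 6*l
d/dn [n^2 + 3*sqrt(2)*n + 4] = 2*n + 3*sqrt(2)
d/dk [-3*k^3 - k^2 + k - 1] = -9*k^2 - 2*k + 1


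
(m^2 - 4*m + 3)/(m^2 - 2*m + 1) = (m - 3)/(m - 1)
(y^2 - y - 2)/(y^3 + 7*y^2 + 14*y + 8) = (y - 2)/(y^2 + 6*y + 8)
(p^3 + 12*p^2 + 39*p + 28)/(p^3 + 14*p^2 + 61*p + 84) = (p + 1)/(p + 3)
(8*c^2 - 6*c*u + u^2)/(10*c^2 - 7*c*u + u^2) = (-4*c + u)/(-5*c + u)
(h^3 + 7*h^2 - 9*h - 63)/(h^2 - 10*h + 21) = (h^2 + 10*h + 21)/(h - 7)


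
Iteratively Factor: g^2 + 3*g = (g)*(g + 3)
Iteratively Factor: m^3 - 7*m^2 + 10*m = (m)*(m^2 - 7*m + 10) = m*(m - 2)*(m - 5)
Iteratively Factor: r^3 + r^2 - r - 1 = (r - 1)*(r^2 + 2*r + 1) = (r - 1)*(r + 1)*(r + 1)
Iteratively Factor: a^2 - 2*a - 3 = (a + 1)*(a - 3)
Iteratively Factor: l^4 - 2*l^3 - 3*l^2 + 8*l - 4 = (l - 1)*(l^3 - l^2 - 4*l + 4) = (l - 2)*(l - 1)*(l^2 + l - 2) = (l - 2)*(l - 1)^2*(l + 2)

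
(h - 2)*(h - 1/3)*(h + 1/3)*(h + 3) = h^4 + h^3 - 55*h^2/9 - h/9 + 2/3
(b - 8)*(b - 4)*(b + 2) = b^3 - 10*b^2 + 8*b + 64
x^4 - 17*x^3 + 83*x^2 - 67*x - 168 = (x - 8)*(x - 7)*(x - 3)*(x + 1)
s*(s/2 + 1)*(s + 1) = s^3/2 + 3*s^2/2 + s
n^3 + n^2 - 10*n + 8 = (n - 2)*(n - 1)*(n + 4)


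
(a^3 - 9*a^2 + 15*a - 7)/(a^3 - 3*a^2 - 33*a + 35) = (a - 1)/(a + 5)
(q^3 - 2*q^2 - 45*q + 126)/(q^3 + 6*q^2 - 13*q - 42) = (q - 6)/(q + 2)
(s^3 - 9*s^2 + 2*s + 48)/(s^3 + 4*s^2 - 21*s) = (s^2 - 6*s - 16)/(s*(s + 7))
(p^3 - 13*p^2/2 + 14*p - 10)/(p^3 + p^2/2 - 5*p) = (2*p^2 - 9*p + 10)/(p*(2*p + 5))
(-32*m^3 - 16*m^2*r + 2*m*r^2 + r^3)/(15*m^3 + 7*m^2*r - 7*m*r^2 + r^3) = (-32*m^3 - 16*m^2*r + 2*m*r^2 + r^3)/(15*m^3 + 7*m^2*r - 7*m*r^2 + r^3)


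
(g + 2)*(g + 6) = g^2 + 8*g + 12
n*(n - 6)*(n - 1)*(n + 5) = n^4 - 2*n^3 - 29*n^2 + 30*n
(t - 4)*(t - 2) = t^2 - 6*t + 8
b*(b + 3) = b^2 + 3*b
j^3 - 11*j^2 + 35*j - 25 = (j - 5)^2*(j - 1)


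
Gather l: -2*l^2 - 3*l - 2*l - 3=-2*l^2 - 5*l - 3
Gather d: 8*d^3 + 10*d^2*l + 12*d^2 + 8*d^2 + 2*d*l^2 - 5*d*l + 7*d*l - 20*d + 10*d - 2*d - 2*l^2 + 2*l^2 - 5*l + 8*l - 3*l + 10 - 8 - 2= 8*d^3 + d^2*(10*l + 20) + d*(2*l^2 + 2*l - 12)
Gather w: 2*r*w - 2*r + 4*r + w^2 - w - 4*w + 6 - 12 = 2*r + w^2 + w*(2*r - 5) - 6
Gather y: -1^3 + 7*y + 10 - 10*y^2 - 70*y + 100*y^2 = 90*y^2 - 63*y + 9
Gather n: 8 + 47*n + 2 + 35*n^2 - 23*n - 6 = 35*n^2 + 24*n + 4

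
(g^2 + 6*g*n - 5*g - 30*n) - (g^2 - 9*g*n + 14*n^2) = 15*g*n - 5*g - 14*n^2 - 30*n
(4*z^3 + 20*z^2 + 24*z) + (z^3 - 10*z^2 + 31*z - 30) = 5*z^3 + 10*z^2 + 55*z - 30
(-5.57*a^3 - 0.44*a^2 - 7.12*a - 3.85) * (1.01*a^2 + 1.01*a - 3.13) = -5.6257*a^5 - 6.0701*a^4 + 9.7985*a^3 - 9.7025*a^2 + 18.3971*a + 12.0505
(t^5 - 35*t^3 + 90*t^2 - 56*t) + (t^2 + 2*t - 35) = t^5 - 35*t^3 + 91*t^2 - 54*t - 35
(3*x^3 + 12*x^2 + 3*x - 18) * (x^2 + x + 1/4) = 3*x^5 + 15*x^4 + 63*x^3/4 - 12*x^2 - 69*x/4 - 9/2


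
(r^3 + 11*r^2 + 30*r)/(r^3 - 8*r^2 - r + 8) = r*(r^2 + 11*r + 30)/(r^3 - 8*r^2 - r + 8)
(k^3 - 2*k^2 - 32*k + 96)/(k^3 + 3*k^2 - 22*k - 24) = (k - 4)/(k + 1)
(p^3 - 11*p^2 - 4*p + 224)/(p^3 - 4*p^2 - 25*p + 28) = (p - 8)/(p - 1)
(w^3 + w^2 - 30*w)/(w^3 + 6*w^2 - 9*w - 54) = w*(w - 5)/(w^2 - 9)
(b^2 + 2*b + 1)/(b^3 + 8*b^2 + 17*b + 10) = (b + 1)/(b^2 + 7*b + 10)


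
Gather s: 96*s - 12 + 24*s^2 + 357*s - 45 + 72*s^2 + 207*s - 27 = 96*s^2 + 660*s - 84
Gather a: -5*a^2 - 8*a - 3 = -5*a^2 - 8*a - 3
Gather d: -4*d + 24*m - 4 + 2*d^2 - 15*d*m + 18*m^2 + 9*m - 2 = 2*d^2 + d*(-15*m - 4) + 18*m^2 + 33*m - 6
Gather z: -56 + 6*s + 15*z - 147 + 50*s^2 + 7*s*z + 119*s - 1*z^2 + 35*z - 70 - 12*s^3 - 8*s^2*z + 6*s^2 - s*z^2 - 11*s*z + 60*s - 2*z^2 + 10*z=-12*s^3 + 56*s^2 + 185*s + z^2*(-s - 3) + z*(-8*s^2 - 4*s + 60) - 273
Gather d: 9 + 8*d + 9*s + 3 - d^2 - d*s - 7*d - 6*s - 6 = -d^2 + d*(1 - s) + 3*s + 6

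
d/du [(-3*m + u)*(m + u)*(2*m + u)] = -7*m^2 + 3*u^2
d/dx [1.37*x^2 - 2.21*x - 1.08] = 2.74*x - 2.21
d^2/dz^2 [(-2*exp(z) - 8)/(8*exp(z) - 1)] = (-528*exp(z) - 66)*exp(z)/(512*exp(3*z) - 192*exp(2*z) + 24*exp(z) - 1)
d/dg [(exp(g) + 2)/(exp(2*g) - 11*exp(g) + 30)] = (-(exp(g) + 2)*(2*exp(g) - 11) + exp(2*g) - 11*exp(g) + 30)*exp(g)/(exp(2*g) - 11*exp(g) + 30)^2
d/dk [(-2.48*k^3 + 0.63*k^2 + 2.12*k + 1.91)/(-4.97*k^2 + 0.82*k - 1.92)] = (12.3256*k^4 - 4.0672*k^3 + 25.3378*k^2 + 16.5662*k - 5.6366)/(24.7009*k^4 - 8.1508*k^3 + 19.7572*k^2 - 3.1488*k + 3.6864)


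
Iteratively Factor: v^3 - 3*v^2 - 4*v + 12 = (v + 2)*(v^2 - 5*v + 6) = (v - 3)*(v + 2)*(v - 2)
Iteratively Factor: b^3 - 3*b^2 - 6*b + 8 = (b + 2)*(b^2 - 5*b + 4) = (b - 4)*(b + 2)*(b - 1)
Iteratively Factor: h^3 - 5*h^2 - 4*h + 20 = (h - 2)*(h^2 - 3*h - 10) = (h - 5)*(h - 2)*(h + 2)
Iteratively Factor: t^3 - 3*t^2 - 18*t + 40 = (t - 5)*(t^2 + 2*t - 8) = (t - 5)*(t - 2)*(t + 4)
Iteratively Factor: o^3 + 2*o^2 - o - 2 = (o + 2)*(o^2 - 1) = (o - 1)*(o + 2)*(o + 1)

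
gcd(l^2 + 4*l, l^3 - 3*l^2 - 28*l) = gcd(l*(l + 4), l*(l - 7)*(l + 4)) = l^2 + 4*l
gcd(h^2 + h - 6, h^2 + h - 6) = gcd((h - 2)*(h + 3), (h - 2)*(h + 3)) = h^2 + h - 6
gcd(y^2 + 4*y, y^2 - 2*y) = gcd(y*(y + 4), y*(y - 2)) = y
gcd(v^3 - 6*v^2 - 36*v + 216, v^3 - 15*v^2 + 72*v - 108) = v^2 - 12*v + 36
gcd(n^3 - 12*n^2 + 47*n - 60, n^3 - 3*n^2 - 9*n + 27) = n - 3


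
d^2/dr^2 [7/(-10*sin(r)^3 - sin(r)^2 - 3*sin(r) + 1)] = 7*(900*sin(r)^6 + 110*sin(r)^5 - 1136*sin(r)^4 - 61*sin(r)^3 - 173*sin(r)^2 - 75*sin(r) - 20)/(10*sin(r)^3 + sin(r)^2 + 3*sin(r) - 1)^3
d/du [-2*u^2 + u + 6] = 1 - 4*u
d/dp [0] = 0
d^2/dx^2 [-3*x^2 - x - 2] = -6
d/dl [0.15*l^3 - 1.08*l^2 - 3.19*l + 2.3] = 0.45*l^2 - 2.16*l - 3.19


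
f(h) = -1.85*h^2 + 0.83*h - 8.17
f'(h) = 0.83 - 3.7*h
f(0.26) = -8.08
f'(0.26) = -0.13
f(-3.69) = -36.42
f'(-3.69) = 14.48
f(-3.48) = -33.46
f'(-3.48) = 13.71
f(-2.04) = -17.56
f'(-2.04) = 8.38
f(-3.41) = -32.51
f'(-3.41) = 13.45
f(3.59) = -29.03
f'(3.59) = -12.45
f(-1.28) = -12.26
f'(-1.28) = 5.57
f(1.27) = -10.10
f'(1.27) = -3.87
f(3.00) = -22.33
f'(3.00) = -10.27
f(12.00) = -264.61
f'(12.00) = -43.57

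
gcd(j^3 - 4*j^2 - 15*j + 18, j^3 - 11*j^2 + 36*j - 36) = j - 6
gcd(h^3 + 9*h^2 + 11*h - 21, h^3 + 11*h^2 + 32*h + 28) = h + 7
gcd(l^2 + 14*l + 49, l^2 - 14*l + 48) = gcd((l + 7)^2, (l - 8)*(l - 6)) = 1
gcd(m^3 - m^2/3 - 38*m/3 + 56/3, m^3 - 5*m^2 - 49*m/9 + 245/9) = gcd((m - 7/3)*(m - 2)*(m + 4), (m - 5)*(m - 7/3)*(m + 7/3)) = m - 7/3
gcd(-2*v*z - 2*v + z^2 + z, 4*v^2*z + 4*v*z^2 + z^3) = 1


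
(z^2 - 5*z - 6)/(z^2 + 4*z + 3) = (z - 6)/(z + 3)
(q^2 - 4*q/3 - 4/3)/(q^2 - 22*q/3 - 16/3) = (q - 2)/(q - 8)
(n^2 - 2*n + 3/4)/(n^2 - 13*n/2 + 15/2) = (n - 1/2)/(n - 5)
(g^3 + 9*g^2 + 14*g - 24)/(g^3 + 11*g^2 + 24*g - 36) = (g + 4)/(g + 6)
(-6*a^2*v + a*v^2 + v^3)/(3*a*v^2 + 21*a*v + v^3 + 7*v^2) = (-2*a + v)/(v + 7)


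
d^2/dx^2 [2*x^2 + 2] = 4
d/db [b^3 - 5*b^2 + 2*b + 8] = 3*b^2 - 10*b + 2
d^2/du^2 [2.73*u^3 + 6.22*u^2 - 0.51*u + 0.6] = 16.38*u + 12.44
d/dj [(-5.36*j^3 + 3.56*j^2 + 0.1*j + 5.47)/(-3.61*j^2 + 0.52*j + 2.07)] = (19.3496*j^4 - 5.5744*j^3 - 31.0734*j^2 + 54.2318*j - 2.6374)/(13.0321*j^4 - 3.7544*j^3 - 14.675*j^2 + 2.1528*j + 4.2849)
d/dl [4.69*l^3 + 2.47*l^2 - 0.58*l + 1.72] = 14.07*l^2 + 4.94*l - 0.58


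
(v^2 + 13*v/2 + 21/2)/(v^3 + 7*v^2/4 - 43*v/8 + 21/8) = 4*(v + 3)/(4*v^2 - 7*v + 3)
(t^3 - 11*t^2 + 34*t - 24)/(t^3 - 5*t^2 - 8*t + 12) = (t - 4)/(t + 2)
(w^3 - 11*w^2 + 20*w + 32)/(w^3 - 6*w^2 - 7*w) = (w^2 - 12*w + 32)/(w*(w - 7))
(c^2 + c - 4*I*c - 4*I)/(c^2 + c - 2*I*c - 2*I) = (c - 4*I)/(c - 2*I)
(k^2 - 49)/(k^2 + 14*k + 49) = (k - 7)/(k + 7)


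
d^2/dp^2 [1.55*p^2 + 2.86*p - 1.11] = 3.10000000000000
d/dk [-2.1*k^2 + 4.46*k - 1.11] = 4.46 - 4.2*k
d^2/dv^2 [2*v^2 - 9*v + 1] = 4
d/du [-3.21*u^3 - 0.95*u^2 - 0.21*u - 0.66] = -9.63*u^2 - 1.9*u - 0.21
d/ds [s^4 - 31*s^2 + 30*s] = 4*s^3 - 62*s + 30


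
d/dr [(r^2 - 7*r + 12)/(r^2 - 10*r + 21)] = -3/(r^2 - 14*r + 49)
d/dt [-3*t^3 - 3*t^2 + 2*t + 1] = -9*t^2 - 6*t + 2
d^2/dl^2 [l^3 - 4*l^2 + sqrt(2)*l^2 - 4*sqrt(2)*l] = 6*l - 8 + 2*sqrt(2)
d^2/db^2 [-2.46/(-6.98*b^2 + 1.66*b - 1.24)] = (-239.704368*b^2 + 57.007056*b + 2.46*(13.96*b - 1.66)*(27.92*b - 3.32) - 42.583584)/(6.98*b^2 - 1.66*b + 1.24)^3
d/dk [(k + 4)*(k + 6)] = 2*k + 10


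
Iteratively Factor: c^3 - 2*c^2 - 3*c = (c - 3)*(c^2 + c) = (c - 3)*(c + 1)*(c)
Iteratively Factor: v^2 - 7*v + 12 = (v - 4)*(v - 3)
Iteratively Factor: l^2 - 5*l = (l)*(l - 5)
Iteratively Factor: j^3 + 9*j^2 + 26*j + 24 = (j + 3)*(j^2 + 6*j + 8) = (j + 3)*(j + 4)*(j + 2)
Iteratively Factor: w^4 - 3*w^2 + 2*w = (w + 2)*(w^3 - 2*w^2 + w) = (w - 1)*(w + 2)*(w^2 - w) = w*(w - 1)*(w + 2)*(w - 1)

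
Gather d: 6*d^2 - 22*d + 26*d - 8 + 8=6*d^2 + 4*d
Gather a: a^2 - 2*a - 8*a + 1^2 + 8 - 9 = a^2 - 10*a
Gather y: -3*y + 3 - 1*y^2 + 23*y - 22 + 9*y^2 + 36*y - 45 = 8*y^2 + 56*y - 64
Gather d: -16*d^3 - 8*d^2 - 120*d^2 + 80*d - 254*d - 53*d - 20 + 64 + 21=-16*d^3 - 128*d^2 - 227*d + 65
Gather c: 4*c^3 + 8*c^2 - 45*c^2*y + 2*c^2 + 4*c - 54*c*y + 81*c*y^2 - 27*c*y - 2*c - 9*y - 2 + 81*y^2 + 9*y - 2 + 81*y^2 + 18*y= 4*c^3 + c^2*(10 - 45*y) + c*(81*y^2 - 81*y + 2) + 162*y^2 + 18*y - 4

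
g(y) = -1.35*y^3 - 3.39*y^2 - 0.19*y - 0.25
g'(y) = -4.05*y^2 - 6.78*y - 0.19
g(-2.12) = -2.22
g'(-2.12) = -4.02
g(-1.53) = -3.06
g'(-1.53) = 0.70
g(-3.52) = 17.29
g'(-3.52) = -26.51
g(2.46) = -41.33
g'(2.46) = -41.38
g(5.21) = -284.18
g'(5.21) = -145.45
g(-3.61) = 19.77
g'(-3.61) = -28.49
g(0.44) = -1.10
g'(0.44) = -3.96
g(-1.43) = -2.96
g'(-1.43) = 1.22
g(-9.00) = 711.02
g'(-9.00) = -267.22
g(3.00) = -67.78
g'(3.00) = -56.98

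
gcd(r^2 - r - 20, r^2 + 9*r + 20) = r + 4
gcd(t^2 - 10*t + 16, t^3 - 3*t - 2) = t - 2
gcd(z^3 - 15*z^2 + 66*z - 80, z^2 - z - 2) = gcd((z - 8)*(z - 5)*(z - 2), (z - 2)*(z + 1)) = z - 2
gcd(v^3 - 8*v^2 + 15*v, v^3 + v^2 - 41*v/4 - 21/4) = v - 3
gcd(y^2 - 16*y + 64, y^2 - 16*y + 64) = y^2 - 16*y + 64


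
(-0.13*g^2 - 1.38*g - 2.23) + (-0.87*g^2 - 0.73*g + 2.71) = -1.0*g^2 - 2.11*g + 0.48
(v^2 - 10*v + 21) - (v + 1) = v^2 - 11*v + 20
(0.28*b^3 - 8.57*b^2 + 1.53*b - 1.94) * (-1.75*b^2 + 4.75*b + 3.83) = -0.49*b^5 + 16.3275*b^4 - 42.3126*b^3 - 22.1606*b^2 - 3.3551*b - 7.4302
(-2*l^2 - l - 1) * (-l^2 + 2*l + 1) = 2*l^4 - 3*l^3 - 3*l^2 - 3*l - 1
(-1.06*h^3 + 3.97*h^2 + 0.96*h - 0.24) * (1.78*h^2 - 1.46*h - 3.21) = -1.8868*h^5 + 8.6142*h^4 - 0.6848*h^3 - 14.5725*h^2 - 2.7312*h + 0.7704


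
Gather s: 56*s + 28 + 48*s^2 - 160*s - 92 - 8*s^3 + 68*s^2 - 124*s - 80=-8*s^3 + 116*s^2 - 228*s - 144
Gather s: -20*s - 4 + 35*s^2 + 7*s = 35*s^2 - 13*s - 4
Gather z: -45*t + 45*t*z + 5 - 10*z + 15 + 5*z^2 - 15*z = -45*t + 5*z^2 + z*(45*t - 25) + 20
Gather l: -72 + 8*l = 8*l - 72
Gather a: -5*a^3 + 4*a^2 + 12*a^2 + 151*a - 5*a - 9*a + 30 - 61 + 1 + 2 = -5*a^3 + 16*a^2 + 137*a - 28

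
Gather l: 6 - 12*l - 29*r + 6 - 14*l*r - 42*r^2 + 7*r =l*(-14*r - 12) - 42*r^2 - 22*r + 12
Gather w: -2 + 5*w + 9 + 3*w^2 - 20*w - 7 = 3*w^2 - 15*w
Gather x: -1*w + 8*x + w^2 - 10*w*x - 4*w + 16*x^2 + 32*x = w^2 - 5*w + 16*x^2 + x*(40 - 10*w)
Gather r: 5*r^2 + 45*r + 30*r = 5*r^2 + 75*r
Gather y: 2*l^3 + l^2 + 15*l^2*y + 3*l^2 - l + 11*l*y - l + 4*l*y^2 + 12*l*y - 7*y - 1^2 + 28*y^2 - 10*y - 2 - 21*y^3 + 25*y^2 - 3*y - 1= 2*l^3 + 4*l^2 - 2*l - 21*y^3 + y^2*(4*l + 53) + y*(15*l^2 + 23*l - 20) - 4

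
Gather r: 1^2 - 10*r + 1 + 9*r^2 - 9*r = 9*r^2 - 19*r + 2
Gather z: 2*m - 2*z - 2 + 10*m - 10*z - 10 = 12*m - 12*z - 12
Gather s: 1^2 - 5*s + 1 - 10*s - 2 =-15*s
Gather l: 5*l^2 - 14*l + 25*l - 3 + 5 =5*l^2 + 11*l + 2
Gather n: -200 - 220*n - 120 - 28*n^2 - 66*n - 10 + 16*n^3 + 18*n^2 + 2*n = 16*n^3 - 10*n^2 - 284*n - 330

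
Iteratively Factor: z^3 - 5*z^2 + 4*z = (z - 1)*(z^2 - 4*z) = (z - 4)*(z - 1)*(z)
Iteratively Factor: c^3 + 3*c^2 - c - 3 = (c + 1)*(c^2 + 2*c - 3) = (c - 1)*(c + 1)*(c + 3)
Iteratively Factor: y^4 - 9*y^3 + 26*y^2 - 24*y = (y - 4)*(y^3 - 5*y^2 + 6*y) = (y - 4)*(y - 2)*(y^2 - 3*y) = (y - 4)*(y - 3)*(y - 2)*(y)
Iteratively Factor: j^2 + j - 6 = (j - 2)*(j + 3)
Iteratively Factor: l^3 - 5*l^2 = (l)*(l^2 - 5*l) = l^2*(l - 5)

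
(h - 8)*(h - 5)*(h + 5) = h^3 - 8*h^2 - 25*h + 200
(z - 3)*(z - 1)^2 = z^3 - 5*z^2 + 7*z - 3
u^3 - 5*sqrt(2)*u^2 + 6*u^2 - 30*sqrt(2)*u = u*(u + 6)*(u - 5*sqrt(2))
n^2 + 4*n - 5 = (n - 1)*(n + 5)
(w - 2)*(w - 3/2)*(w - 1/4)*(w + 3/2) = w^4 - 9*w^3/4 - 7*w^2/4 + 81*w/16 - 9/8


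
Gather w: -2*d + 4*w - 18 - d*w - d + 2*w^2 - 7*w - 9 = -3*d + 2*w^2 + w*(-d - 3) - 27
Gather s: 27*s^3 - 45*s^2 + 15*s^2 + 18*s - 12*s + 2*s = 27*s^3 - 30*s^2 + 8*s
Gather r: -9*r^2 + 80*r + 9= -9*r^2 + 80*r + 9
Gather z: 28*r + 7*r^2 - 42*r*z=7*r^2 - 42*r*z + 28*r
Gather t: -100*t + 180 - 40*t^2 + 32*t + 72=-40*t^2 - 68*t + 252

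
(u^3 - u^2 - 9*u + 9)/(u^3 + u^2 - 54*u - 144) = (u^2 - 4*u + 3)/(u^2 - 2*u - 48)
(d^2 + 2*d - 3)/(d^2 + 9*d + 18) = (d - 1)/(d + 6)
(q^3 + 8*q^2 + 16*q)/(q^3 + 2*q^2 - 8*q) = (q + 4)/(q - 2)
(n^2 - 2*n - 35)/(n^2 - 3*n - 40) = (n - 7)/(n - 8)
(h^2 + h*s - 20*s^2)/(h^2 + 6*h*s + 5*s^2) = (h - 4*s)/(h + s)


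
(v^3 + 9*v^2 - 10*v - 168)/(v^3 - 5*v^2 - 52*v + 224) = (v + 6)/(v - 8)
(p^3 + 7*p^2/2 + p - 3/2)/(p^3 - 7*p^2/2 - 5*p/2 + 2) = (p + 3)/(p - 4)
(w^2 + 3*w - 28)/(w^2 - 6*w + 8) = (w + 7)/(w - 2)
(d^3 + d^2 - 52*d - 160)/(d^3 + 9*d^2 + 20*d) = (d - 8)/d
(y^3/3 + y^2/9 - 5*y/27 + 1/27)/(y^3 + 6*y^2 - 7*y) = (9*y^3 + 3*y^2 - 5*y + 1)/(27*y*(y^2 + 6*y - 7))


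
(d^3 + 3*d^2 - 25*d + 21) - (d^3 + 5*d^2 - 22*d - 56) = -2*d^2 - 3*d + 77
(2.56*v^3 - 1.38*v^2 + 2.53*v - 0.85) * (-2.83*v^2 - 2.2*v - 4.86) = -7.2448*v^5 - 1.7266*v^4 - 16.5655*v^3 + 3.5463*v^2 - 10.4258*v + 4.131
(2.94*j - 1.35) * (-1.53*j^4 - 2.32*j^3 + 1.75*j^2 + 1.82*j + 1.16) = -4.4982*j^5 - 4.7553*j^4 + 8.277*j^3 + 2.9883*j^2 + 0.953399999999999*j - 1.566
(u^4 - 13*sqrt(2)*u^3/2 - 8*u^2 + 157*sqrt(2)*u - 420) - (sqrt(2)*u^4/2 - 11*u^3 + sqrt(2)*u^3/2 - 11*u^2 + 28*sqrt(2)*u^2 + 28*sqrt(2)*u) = -sqrt(2)*u^4/2 + u^4 - 7*sqrt(2)*u^3 + 11*u^3 - 28*sqrt(2)*u^2 + 3*u^2 + 129*sqrt(2)*u - 420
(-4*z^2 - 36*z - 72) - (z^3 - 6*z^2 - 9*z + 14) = -z^3 + 2*z^2 - 27*z - 86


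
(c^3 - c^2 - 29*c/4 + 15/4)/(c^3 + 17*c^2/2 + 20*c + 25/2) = (2*c^2 - 7*c + 3)/(2*(c^2 + 6*c + 5))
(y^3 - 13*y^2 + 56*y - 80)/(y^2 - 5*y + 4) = (y^2 - 9*y + 20)/(y - 1)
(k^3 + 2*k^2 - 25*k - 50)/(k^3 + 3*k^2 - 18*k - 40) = (k - 5)/(k - 4)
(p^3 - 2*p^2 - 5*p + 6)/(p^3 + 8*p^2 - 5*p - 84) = (p^2 + p - 2)/(p^2 + 11*p + 28)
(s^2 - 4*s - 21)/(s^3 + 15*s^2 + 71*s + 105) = (s - 7)/(s^2 + 12*s + 35)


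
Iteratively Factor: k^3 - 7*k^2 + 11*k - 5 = (k - 1)*(k^2 - 6*k + 5) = (k - 1)^2*(k - 5)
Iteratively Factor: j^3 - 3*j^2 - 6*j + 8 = (j - 4)*(j^2 + j - 2) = (j - 4)*(j + 2)*(j - 1)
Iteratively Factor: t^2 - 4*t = (t - 4)*(t)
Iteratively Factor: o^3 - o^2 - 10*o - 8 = (o - 4)*(o^2 + 3*o + 2) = (o - 4)*(o + 1)*(o + 2)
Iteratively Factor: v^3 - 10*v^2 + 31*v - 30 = (v - 3)*(v^2 - 7*v + 10) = (v - 3)*(v - 2)*(v - 5)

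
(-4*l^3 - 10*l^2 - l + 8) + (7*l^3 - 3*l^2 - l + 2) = 3*l^3 - 13*l^2 - 2*l + 10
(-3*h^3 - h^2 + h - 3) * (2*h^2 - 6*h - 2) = -6*h^5 + 16*h^4 + 14*h^3 - 10*h^2 + 16*h + 6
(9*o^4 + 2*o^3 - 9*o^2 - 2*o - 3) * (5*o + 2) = 45*o^5 + 28*o^4 - 41*o^3 - 28*o^2 - 19*o - 6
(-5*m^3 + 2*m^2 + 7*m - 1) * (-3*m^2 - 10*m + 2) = 15*m^5 + 44*m^4 - 51*m^3 - 63*m^2 + 24*m - 2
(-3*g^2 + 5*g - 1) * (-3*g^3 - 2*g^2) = 9*g^5 - 9*g^4 - 7*g^3 + 2*g^2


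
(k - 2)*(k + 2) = k^2 - 4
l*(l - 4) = l^2 - 4*l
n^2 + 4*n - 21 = (n - 3)*(n + 7)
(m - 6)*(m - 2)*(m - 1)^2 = m^4 - 10*m^3 + 29*m^2 - 32*m + 12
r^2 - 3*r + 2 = (r - 2)*(r - 1)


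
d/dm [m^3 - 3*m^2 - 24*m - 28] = 3*m^2 - 6*m - 24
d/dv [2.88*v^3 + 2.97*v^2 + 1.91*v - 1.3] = 8.64*v^2 + 5.94*v + 1.91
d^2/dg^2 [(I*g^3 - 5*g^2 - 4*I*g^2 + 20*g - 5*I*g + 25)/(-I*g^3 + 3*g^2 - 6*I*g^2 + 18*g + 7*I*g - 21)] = (g^6*(20 - 4*I) + g^5*(-12 + 228*I) + g^4*(-552 + 216*I) + g^3*(464 + 3712*I) + g^2*(-13140 + 8292*I) + g*(-30564 - 18180*I) + 4872 - 29080*I)/(g^9 + g^8*(18 + 9*I) + g^7*(60 + 162*I) + g^6*(-522 + 756*I) + g^5*(-2958 - 810*I) + g^4*(1854 - 7830*I) + g^3*(16100 + 8910*I) + g^2*(-23814 + 13356*I) + g*(9261 - 23814*I) + 9261*I)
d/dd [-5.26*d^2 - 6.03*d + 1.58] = -10.52*d - 6.03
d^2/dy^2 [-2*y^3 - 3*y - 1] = -12*y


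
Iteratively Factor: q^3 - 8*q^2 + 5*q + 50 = (q - 5)*(q^2 - 3*q - 10) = (q - 5)*(q + 2)*(q - 5)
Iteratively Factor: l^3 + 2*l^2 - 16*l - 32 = (l + 4)*(l^2 - 2*l - 8) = (l + 2)*(l + 4)*(l - 4)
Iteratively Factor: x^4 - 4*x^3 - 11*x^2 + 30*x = (x + 3)*(x^3 - 7*x^2 + 10*x) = x*(x + 3)*(x^2 - 7*x + 10) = x*(x - 5)*(x + 3)*(x - 2)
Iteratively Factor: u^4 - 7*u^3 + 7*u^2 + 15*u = (u - 5)*(u^3 - 2*u^2 - 3*u) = u*(u - 5)*(u^2 - 2*u - 3) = u*(u - 5)*(u - 3)*(u + 1)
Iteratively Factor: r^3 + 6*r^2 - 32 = (r - 2)*(r^2 + 8*r + 16) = (r - 2)*(r + 4)*(r + 4)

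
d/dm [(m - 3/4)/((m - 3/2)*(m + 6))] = (-8*m^2 + 12*m - 45)/(2*(4*m^4 + 36*m^3 + 9*m^2 - 324*m + 324))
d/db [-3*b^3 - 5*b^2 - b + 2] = -9*b^2 - 10*b - 1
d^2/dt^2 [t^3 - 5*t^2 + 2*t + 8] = 6*t - 10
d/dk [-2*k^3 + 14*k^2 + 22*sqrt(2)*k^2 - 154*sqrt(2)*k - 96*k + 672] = -6*k^2 + 28*k + 44*sqrt(2)*k - 154*sqrt(2) - 96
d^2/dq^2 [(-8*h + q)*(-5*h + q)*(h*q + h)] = 2*h*(-13*h + 3*q + 1)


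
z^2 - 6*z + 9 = (z - 3)^2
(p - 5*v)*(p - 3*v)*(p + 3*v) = p^3 - 5*p^2*v - 9*p*v^2 + 45*v^3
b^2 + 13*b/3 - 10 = (b - 5/3)*(b + 6)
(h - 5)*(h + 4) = h^2 - h - 20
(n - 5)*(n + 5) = n^2 - 25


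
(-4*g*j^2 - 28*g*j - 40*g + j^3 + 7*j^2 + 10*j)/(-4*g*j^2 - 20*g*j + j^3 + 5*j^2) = (j + 2)/j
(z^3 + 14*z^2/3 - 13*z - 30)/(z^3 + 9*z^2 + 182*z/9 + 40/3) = 3*(z - 3)/(3*z + 4)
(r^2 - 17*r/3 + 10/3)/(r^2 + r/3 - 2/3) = (r - 5)/(r + 1)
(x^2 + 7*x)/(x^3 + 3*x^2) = (x + 7)/(x*(x + 3))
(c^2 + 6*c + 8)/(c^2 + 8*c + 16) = (c + 2)/(c + 4)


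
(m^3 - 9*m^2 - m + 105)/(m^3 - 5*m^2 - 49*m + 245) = (m + 3)/(m + 7)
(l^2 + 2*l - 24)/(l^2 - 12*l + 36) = (l^2 + 2*l - 24)/(l^2 - 12*l + 36)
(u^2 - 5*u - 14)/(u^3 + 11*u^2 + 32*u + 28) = (u - 7)/(u^2 + 9*u + 14)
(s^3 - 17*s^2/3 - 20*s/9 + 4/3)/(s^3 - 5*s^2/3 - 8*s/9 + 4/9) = (s - 6)/(s - 2)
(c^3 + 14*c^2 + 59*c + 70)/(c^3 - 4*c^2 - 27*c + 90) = (c^2 + 9*c + 14)/(c^2 - 9*c + 18)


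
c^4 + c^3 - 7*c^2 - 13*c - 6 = (c - 3)*(c + 1)^2*(c + 2)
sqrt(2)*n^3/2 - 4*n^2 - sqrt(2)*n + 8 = (n - 4*sqrt(2))*(n - sqrt(2))*(sqrt(2)*n/2 + 1)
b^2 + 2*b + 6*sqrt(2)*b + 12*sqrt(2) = (b + 2)*(b + 6*sqrt(2))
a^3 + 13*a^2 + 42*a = a*(a + 6)*(a + 7)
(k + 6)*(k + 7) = k^2 + 13*k + 42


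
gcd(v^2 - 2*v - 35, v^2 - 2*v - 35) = v^2 - 2*v - 35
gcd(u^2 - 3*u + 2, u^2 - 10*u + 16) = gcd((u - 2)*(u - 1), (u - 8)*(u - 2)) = u - 2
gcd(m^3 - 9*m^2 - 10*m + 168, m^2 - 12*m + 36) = m - 6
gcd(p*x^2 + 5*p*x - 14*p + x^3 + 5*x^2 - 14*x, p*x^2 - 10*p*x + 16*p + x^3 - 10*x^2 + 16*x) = p*x - 2*p + x^2 - 2*x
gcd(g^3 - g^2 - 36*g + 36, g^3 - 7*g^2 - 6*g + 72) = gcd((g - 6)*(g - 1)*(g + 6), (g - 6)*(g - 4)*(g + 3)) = g - 6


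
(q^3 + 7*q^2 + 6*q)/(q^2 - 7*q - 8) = q*(q + 6)/(q - 8)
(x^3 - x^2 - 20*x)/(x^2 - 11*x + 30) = x*(x + 4)/(x - 6)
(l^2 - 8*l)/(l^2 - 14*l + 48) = l/(l - 6)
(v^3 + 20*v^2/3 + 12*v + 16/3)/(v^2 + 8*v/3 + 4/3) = v + 4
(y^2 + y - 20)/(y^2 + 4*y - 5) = (y - 4)/(y - 1)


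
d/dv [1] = 0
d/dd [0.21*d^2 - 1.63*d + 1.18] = 0.42*d - 1.63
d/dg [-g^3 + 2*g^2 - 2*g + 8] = -3*g^2 + 4*g - 2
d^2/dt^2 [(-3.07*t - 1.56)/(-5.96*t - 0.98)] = 74.96488/(5.96*t + 0.98)^3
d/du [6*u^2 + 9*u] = 12*u + 9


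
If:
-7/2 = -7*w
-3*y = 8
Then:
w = 1/2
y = -8/3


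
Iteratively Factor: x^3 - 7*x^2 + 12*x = (x - 3)*(x^2 - 4*x) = (x - 4)*(x - 3)*(x)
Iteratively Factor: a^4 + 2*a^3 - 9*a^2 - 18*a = (a + 2)*(a^3 - 9*a) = a*(a + 2)*(a^2 - 9) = a*(a - 3)*(a + 2)*(a + 3)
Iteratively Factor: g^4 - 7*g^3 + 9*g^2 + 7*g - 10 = (g + 1)*(g^3 - 8*g^2 + 17*g - 10) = (g - 2)*(g + 1)*(g^2 - 6*g + 5) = (g - 2)*(g - 1)*(g + 1)*(g - 5)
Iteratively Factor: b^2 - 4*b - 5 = (b + 1)*(b - 5)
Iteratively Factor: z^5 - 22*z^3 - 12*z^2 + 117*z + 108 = (z - 3)*(z^4 + 3*z^3 - 13*z^2 - 51*z - 36) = (z - 3)*(z + 3)*(z^3 - 13*z - 12) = (z - 4)*(z - 3)*(z + 3)*(z^2 + 4*z + 3) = (z - 4)*(z - 3)*(z + 3)^2*(z + 1)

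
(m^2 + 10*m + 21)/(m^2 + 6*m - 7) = (m + 3)/(m - 1)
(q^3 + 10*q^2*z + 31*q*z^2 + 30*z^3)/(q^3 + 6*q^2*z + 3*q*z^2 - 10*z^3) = (-q - 3*z)/(-q + z)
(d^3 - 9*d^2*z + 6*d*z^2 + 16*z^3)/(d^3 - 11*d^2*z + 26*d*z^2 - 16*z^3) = (-d - z)/(-d + z)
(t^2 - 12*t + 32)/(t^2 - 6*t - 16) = (t - 4)/(t + 2)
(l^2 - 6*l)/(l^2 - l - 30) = l/(l + 5)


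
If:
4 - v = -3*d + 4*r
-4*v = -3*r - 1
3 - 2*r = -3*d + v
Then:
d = -11/24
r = 1/2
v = 5/8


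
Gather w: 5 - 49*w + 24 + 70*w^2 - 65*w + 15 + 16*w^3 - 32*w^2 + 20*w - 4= 16*w^3 + 38*w^2 - 94*w + 40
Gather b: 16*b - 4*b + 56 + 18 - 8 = 12*b + 66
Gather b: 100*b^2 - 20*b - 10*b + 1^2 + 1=100*b^2 - 30*b + 2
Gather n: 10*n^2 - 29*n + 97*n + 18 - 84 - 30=10*n^2 + 68*n - 96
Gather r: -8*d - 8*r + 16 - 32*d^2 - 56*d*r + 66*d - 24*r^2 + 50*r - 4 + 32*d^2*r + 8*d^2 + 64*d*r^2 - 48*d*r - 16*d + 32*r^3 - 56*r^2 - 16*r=-24*d^2 + 42*d + 32*r^3 + r^2*(64*d - 80) + r*(32*d^2 - 104*d + 26) + 12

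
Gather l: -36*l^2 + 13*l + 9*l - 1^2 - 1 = -36*l^2 + 22*l - 2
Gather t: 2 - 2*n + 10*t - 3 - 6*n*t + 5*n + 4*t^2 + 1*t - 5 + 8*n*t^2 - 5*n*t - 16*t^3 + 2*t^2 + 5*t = 3*n - 16*t^3 + t^2*(8*n + 6) + t*(16 - 11*n) - 6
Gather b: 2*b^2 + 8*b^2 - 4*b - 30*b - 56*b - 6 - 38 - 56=10*b^2 - 90*b - 100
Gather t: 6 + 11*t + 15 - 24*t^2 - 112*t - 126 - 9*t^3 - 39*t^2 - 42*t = -9*t^3 - 63*t^2 - 143*t - 105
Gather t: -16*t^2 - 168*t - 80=-16*t^2 - 168*t - 80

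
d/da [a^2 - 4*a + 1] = 2*a - 4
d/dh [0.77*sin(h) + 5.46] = 0.77*cos(h)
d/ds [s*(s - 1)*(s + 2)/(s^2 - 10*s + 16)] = (s^4 - 20*s^3 + 40*s^2 + 32*s - 32)/(s^4 - 20*s^3 + 132*s^2 - 320*s + 256)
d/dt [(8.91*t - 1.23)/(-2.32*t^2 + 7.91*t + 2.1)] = (20.6712*t^2 - 5.7072*t + 28.4403)/(5.3824*t^4 - 36.7024*t^3 + 52.8241*t^2 + 33.222*t + 4.41)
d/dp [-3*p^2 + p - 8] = 1 - 6*p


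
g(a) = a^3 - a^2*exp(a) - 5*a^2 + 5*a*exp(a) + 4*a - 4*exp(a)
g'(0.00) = 5.00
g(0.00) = -4.00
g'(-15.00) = 829.00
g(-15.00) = -4560.00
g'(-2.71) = 52.17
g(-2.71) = -69.12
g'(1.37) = 8.65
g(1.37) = 2.50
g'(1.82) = 15.16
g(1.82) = 7.78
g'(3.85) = -96.82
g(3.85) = 18.44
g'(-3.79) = 84.43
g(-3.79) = -142.26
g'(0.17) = 4.14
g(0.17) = -3.23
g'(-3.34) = 70.15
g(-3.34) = -107.53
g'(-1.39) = 22.43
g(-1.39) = -21.11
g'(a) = -a^2*exp(a) + 3*a^2 + 3*a*exp(a) - 10*a + exp(a) + 4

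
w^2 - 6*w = w*(w - 6)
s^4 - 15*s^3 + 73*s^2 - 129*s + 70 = (s - 7)*(s - 5)*(s - 2)*(s - 1)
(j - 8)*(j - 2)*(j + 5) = j^3 - 5*j^2 - 34*j + 80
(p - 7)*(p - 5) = p^2 - 12*p + 35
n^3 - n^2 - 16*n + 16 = (n - 4)*(n - 1)*(n + 4)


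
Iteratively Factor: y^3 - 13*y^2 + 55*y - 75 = (y - 5)*(y^2 - 8*y + 15) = (y - 5)^2*(y - 3)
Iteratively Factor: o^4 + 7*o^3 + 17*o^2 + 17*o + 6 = (o + 1)*(o^3 + 6*o^2 + 11*o + 6) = (o + 1)*(o + 3)*(o^2 + 3*o + 2) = (o + 1)^2*(o + 3)*(o + 2)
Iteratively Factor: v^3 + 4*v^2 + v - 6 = (v + 3)*(v^2 + v - 2) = (v - 1)*(v + 3)*(v + 2)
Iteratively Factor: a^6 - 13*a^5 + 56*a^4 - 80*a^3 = (a)*(a^5 - 13*a^4 + 56*a^3 - 80*a^2) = a^2*(a^4 - 13*a^3 + 56*a^2 - 80*a) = a^2*(a - 4)*(a^3 - 9*a^2 + 20*a) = a^2*(a - 5)*(a - 4)*(a^2 - 4*a) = a^3*(a - 5)*(a - 4)*(a - 4)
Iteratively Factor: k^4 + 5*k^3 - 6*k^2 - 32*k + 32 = (k - 2)*(k^3 + 7*k^2 + 8*k - 16) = (k - 2)*(k - 1)*(k^2 + 8*k + 16) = (k - 2)*(k - 1)*(k + 4)*(k + 4)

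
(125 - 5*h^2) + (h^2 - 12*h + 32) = -4*h^2 - 12*h + 157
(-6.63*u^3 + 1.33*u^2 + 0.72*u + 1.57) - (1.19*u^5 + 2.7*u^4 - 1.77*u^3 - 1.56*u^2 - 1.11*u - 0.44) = -1.19*u^5 - 2.7*u^4 - 4.86*u^3 + 2.89*u^2 + 1.83*u + 2.01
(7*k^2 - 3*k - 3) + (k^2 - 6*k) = 8*k^2 - 9*k - 3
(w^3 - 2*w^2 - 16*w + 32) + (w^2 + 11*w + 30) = w^3 - w^2 - 5*w + 62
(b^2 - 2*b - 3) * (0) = 0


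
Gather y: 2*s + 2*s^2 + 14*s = 2*s^2 + 16*s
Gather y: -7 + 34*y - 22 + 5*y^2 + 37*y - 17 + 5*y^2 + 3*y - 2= 10*y^2 + 74*y - 48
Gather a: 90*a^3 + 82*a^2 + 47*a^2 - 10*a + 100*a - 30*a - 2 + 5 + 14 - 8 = 90*a^3 + 129*a^2 + 60*a + 9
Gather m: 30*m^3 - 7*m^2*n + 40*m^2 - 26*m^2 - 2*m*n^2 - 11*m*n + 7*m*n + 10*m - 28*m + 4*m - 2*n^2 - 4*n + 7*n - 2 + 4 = 30*m^3 + m^2*(14 - 7*n) + m*(-2*n^2 - 4*n - 14) - 2*n^2 + 3*n + 2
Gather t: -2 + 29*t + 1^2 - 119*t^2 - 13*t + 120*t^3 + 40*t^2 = 120*t^3 - 79*t^2 + 16*t - 1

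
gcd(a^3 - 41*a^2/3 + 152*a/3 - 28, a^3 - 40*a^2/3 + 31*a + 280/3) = a - 7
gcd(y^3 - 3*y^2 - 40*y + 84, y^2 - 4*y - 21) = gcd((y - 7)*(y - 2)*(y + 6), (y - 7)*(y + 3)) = y - 7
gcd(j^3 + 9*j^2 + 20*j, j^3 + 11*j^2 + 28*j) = j^2 + 4*j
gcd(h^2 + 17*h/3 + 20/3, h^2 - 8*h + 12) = 1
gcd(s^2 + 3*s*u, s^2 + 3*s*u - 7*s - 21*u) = s + 3*u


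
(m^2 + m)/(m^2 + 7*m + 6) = m/(m + 6)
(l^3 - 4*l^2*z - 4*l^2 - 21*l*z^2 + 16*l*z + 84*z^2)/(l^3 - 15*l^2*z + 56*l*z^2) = (-l^2 - 3*l*z + 4*l + 12*z)/(l*(-l + 8*z))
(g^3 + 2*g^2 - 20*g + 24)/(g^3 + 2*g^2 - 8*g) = (g^2 + 4*g - 12)/(g*(g + 4))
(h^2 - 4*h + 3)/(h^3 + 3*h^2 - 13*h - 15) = (h - 1)/(h^2 + 6*h + 5)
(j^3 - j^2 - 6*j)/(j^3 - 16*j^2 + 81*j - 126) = j*(j + 2)/(j^2 - 13*j + 42)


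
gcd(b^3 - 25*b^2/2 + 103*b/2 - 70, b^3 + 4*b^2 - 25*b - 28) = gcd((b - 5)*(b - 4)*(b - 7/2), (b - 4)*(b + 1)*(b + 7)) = b - 4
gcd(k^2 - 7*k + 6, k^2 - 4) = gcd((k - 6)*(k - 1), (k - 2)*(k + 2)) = 1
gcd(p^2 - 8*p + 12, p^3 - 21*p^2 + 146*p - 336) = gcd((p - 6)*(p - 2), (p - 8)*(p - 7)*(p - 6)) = p - 6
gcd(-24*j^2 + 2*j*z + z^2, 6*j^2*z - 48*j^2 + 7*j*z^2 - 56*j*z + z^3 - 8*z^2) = 6*j + z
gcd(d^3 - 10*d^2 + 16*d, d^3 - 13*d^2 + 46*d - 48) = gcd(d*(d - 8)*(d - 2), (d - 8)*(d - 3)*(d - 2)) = d^2 - 10*d + 16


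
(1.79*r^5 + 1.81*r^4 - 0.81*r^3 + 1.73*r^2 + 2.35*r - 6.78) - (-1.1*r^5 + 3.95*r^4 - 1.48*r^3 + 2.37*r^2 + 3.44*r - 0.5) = 2.89*r^5 - 2.14*r^4 + 0.67*r^3 - 0.64*r^2 - 1.09*r - 6.28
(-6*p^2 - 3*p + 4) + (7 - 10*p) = -6*p^2 - 13*p + 11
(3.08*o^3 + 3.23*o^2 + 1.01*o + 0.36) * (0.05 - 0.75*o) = -2.31*o^4 - 2.2685*o^3 - 0.596*o^2 - 0.2195*o + 0.018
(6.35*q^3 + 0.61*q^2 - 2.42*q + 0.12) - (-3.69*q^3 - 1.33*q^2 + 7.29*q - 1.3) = 10.04*q^3 + 1.94*q^2 - 9.71*q + 1.42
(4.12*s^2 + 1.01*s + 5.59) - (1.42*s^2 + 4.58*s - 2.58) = 2.7*s^2 - 3.57*s + 8.17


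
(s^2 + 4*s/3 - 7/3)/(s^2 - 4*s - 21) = (-3*s^2 - 4*s + 7)/(3*(-s^2 + 4*s + 21))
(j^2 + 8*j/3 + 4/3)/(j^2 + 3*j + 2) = (j + 2/3)/(j + 1)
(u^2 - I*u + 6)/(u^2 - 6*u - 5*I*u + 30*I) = (u^2 - I*u + 6)/(u^2 - 6*u - 5*I*u + 30*I)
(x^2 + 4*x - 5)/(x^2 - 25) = (x - 1)/(x - 5)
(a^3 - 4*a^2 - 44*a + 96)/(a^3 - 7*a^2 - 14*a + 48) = (a + 6)/(a + 3)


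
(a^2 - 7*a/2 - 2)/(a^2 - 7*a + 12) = (a + 1/2)/(a - 3)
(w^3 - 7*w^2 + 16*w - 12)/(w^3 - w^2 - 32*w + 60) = (w^2 - 5*w + 6)/(w^2 + w - 30)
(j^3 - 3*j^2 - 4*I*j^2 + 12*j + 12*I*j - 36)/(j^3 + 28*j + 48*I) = (j - 3)/(j + 4*I)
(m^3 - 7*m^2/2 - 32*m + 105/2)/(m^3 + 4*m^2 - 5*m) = (2*m^2 - 17*m + 21)/(2*m*(m - 1))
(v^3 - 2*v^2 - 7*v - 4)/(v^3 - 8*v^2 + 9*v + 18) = (v^2 - 3*v - 4)/(v^2 - 9*v + 18)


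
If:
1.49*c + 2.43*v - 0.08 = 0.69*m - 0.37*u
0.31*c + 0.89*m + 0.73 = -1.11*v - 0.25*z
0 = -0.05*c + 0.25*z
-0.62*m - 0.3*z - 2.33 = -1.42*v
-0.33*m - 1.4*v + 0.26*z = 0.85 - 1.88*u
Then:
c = -2.44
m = -1.13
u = 1.10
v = 1.04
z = -0.49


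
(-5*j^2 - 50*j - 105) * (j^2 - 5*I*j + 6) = -5*j^4 - 50*j^3 + 25*I*j^3 - 135*j^2 + 250*I*j^2 - 300*j + 525*I*j - 630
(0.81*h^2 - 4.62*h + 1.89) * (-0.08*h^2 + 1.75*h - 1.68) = -0.0648*h^4 + 1.7871*h^3 - 9.597*h^2 + 11.0691*h - 3.1752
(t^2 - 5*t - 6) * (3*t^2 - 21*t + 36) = 3*t^4 - 36*t^3 + 123*t^2 - 54*t - 216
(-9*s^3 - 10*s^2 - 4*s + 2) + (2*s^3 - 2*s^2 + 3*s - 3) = -7*s^3 - 12*s^2 - s - 1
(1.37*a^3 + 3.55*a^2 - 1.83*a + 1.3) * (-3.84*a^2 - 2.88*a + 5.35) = -5.2608*a^5 - 17.5776*a^4 + 4.1327*a^3 + 19.2709*a^2 - 13.5345*a + 6.955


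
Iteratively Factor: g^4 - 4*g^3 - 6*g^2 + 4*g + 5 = (g + 1)*(g^3 - 5*g^2 - g + 5) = (g - 1)*(g + 1)*(g^2 - 4*g - 5) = (g - 5)*(g - 1)*(g + 1)*(g + 1)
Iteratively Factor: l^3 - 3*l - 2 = (l + 1)*(l^2 - l - 2) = (l + 1)^2*(l - 2)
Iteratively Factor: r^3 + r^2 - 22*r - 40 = (r + 4)*(r^2 - 3*r - 10) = (r + 2)*(r + 4)*(r - 5)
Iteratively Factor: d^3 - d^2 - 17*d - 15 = (d + 1)*(d^2 - 2*d - 15) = (d - 5)*(d + 1)*(d + 3)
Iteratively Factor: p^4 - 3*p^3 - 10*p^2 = (p + 2)*(p^3 - 5*p^2) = p*(p + 2)*(p^2 - 5*p) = p^2*(p + 2)*(p - 5)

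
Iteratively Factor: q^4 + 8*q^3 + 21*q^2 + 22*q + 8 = (q + 2)*(q^3 + 6*q^2 + 9*q + 4) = (q + 1)*(q + 2)*(q^2 + 5*q + 4) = (q + 1)*(q + 2)*(q + 4)*(q + 1)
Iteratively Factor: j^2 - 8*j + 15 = (j - 3)*(j - 5)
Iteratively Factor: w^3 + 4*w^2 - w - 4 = (w + 4)*(w^2 - 1) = (w + 1)*(w + 4)*(w - 1)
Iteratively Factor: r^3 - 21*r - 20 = (r - 5)*(r^2 + 5*r + 4) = (r - 5)*(r + 1)*(r + 4)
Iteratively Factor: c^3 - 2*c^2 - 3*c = (c - 3)*(c^2 + c) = c*(c - 3)*(c + 1)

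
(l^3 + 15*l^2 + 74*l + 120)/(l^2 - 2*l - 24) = (l^2 + 11*l + 30)/(l - 6)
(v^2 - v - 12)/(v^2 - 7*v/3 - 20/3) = 3*(v + 3)/(3*v + 5)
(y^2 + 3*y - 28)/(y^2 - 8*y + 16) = (y + 7)/(y - 4)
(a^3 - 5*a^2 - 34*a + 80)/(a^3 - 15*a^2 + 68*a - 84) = (a^2 - 3*a - 40)/(a^2 - 13*a + 42)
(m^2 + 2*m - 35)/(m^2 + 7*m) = (m - 5)/m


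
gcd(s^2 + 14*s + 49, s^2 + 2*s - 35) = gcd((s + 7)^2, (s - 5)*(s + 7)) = s + 7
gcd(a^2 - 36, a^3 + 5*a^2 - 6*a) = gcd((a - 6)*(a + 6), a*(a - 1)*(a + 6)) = a + 6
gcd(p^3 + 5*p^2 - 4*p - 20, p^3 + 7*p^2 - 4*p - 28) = p^2 - 4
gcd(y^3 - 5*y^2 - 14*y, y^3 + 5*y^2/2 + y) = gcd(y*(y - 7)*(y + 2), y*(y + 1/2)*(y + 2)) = y^2 + 2*y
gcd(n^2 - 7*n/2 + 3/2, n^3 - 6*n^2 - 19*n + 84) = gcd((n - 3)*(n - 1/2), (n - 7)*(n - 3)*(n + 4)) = n - 3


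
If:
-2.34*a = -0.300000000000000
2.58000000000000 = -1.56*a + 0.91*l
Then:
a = 0.13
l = 3.05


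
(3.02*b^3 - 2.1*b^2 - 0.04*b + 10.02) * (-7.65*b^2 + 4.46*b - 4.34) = -23.103*b^5 + 29.5342*b^4 - 22.1668*b^3 - 67.7174*b^2 + 44.8628*b - 43.4868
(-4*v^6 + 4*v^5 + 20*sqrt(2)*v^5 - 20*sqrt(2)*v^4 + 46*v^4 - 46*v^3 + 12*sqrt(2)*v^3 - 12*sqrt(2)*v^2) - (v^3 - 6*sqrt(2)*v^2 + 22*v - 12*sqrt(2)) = -4*v^6 + 4*v^5 + 20*sqrt(2)*v^5 - 20*sqrt(2)*v^4 + 46*v^4 - 47*v^3 + 12*sqrt(2)*v^3 - 6*sqrt(2)*v^2 - 22*v + 12*sqrt(2)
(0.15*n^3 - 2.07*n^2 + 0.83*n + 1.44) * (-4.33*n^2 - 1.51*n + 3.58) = -0.6495*n^5 + 8.7366*n^4 + 0.0687999999999995*n^3 - 14.8991*n^2 + 0.797*n + 5.1552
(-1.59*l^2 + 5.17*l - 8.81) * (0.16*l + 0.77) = -0.2544*l^3 - 0.3971*l^2 + 2.5713*l - 6.7837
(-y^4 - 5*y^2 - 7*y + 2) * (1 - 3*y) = 3*y^5 - y^4 + 15*y^3 + 16*y^2 - 13*y + 2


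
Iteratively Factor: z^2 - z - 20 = (z + 4)*(z - 5)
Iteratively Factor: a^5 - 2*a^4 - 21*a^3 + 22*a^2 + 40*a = (a - 2)*(a^4 - 21*a^2 - 20*a) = a*(a - 2)*(a^3 - 21*a - 20) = a*(a - 5)*(a - 2)*(a^2 + 5*a + 4) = a*(a - 5)*(a - 2)*(a + 1)*(a + 4)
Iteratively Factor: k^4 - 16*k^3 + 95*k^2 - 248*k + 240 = (k - 4)*(k^3 - 12*k^2 + 47*k - 60) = (k - 4)*(k - 3)*(k^2 - 9*k + 20) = (k - 4)^2*(k - 3)*(k - 5)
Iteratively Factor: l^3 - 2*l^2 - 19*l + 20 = (l - 5)*(l^2 + 3*l - 4) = (l - 5)*(l + 4)*(l - 1)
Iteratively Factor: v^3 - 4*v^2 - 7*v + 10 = (v - 1)*(v^2 - 3*v - 10) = (v - 1)*(v + 2)*(v - 5)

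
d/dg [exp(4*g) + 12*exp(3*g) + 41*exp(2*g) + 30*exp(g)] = (4*exp(3*g) + 36*exp(2*g) + 82*exp(g) + 30)*exp(g)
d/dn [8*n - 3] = 8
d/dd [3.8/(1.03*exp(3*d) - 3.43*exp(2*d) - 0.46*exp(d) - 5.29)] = (-11.742*exp(2*d) + 26.068*exp(d) + 1.748)*exp(d)/(-1.03*exp(3*d) + 3.43*exp(2*d) + 0.46*exp(d) + 5.29)^2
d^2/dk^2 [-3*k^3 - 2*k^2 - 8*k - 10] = -18*k - 4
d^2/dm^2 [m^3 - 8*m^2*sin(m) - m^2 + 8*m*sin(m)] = 8*m^2*sin(m) - 8*m*sin(m) - 32*m*cos(m) + 6*m + 16*sqrt(2)*cos(m + pi/4) - 2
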